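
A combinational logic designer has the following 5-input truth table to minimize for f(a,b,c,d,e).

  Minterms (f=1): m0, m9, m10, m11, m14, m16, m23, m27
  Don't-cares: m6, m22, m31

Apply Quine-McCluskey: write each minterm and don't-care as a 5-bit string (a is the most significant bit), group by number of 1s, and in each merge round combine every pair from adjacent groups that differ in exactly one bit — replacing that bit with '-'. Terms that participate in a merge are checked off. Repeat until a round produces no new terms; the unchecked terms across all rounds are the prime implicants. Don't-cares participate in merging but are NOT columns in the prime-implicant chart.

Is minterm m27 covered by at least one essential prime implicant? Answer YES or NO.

NO

size-2^0 implicants → 00000(✓)  00110(✓)  01001(✓)  01010(✓)  01011(✓)  01110(✓)  10000(✓)  10110(✓)  10111(✓)  11011(✓)  11111(✓)
size-2^1 implicants → -0000  -0110  -1011  0-110  01-10  010-1  0101-  1-111  1011-  11-11
Unchecked terms (primes): -0000, -0110, -1011, 0-110, 01-10, 010-1, 0101-, 1-111, 1011-, 11-11
Minterm coverage:
  m0 ⊆ -0000 [E]
  m9 ⊆ 010-1 [E]
  m10 ⊆ 01-10,0101-
  m11 ⊆ -1011,010-1,0101-
  m14 ⊆ 0-110,01-10
  m16 ⊆ -0000 [E]
  m23 ⊆ 1-111,1011-
  m27 ⊆ -1011,11-11
E = {-0000, 010-1}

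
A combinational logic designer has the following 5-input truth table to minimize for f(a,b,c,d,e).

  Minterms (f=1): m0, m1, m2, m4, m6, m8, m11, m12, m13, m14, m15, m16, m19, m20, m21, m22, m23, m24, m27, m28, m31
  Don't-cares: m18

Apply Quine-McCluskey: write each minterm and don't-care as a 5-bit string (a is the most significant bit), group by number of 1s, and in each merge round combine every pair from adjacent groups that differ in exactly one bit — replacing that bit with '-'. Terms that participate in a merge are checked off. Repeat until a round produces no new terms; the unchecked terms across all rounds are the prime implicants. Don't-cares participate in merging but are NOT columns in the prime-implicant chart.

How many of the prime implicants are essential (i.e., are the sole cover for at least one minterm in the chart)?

[col 0] 00000*, 00001*, 00010*, 00100*, 00110*, 01000*, 01011*, 01100*, 01101*, 01110*, 01111*, 10000*, 10010*, 10011*, 10100*, 10101*, 10110*, 10111*, 11000*, 11011*, 11100*, 11111*
[col 1] -0000*, -0010*, -0100*, -0110*, -1000*, -1011*, -1100*, -1111*, 0-000*, 0-100*, 0-110*, 00-00*, 00-10*, 000-0*, 0000-, 001-0*, 01-00*, 01-11*, 011-0*, 011-1*, 0110-*, 0111-*, 1-000*, 1-011*, 1-100*, 1-111*, 10-00*, 10-10*, 10-11*, 100-0*, 1001-*, 101-0*, 101-1*, 1010-*, 1011-*, 11-00*, 11-11*
[col 2] --000*, --100*, -0-00*, -0-10*, -00-0*, -01-0*, -1-00*, -1-11, 0--00*, 0-1-0, 00--0*, 011--, 1--00*, 1--11, 10--0*, 10-1-, 101--
[col 3] ---00, -0--0
Prime implicants: ---00, -0--0, -1-11, 0-1-0, 0000-, 011--, 1--11, 10-1-, 101--
PI chart (minterm → PIs covering it):
  0 | ---00,-0--0,0000-
  1 | 0000-  (sole → essential)
  2 | -0--0  (sole → essential)
  4 | ---00,-0--0,0-1-0
  6 | -0--0,0-1-0
  8 | ---00  (sole → essential)
  11 | -1-11  (sole → essential)
  12 | ---00,0-1-0,011--
  13 | 011--  (sole → essential)
  14 | 0-1-0,011--
  15 | -1-11,011--
  16 | ---00,-0--0
  19 | 1--11,10-1-
  20 | ---00,-0--0,101--
  21 | 101--  (sole → essential)
  22 | -0--0,10-1-,101--
  23 | 1--11,10-1-,101--
  24 | ---00  (sole → essential)
  27 | -1-11,1--11
  28 | ---00  (sole → essential)
  31 | -1-11,1--11
Essential prime implicants: ---00, -0--0, -1-11, 0000-, 011--, 101--

6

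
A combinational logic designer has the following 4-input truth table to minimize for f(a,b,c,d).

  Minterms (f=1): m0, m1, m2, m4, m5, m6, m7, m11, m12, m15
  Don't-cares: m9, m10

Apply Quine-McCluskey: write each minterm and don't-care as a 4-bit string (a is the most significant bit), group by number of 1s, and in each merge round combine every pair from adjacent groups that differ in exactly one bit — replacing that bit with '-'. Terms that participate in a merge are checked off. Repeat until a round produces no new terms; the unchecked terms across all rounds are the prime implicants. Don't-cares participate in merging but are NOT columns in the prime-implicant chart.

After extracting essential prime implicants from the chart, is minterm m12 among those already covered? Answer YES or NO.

Round 0: 0000✓ 0001✓ 0010✓ 0100✓ 0101✓ 0110✓ 0111✓ 1001✓ 1010✓ 1011✓ 1100✓ 1111✓
Round 1: -001 -010 -100 -111 0-00✓ 0-01✓ 0-10✓ 00-0✓ 000-✓ 01-0✓ 01-1✓ 010-✓ 011-✓ 1-11 10-1 101-
Round 2: 0--0 0-0- 01--
PIs = {-001, -010, -100, -111, 0--0, 0-0-, 01--, 1-11, 10-1, 101-}
Coverage chart:
  m0: 0--0,0-0-
  m1: -001,0-0-
  m2: -010,0--0
  m4: -100,0--0,0-0-,01--
  m5: 0-0-,01--
  m6: 0--0,01--
  m7: -111,01--
  m11: 1-11,10-1,101-
  m12: -100 ←essential
  m15: -111,1-11
Essential: -100

YES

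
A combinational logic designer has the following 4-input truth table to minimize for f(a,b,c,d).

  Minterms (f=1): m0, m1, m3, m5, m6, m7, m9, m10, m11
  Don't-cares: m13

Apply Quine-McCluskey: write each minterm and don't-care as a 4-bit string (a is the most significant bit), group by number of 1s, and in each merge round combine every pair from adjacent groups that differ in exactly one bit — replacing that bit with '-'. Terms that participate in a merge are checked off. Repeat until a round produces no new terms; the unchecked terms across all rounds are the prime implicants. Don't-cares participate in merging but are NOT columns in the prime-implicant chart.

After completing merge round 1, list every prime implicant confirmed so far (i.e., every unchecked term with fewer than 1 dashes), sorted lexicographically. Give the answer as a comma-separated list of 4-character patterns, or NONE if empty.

NONE

size-2^0 implicants → 0000(✓)  0001(✓)  0011(✓)  0101(✓)  0110(✓)  0111(✓)  1001(✓)  1010(✓)  1011(✓)  1101(✓)
size-2^1 implicants → -001(✓)  -011(✓)  -101(✓)  0-01(✓)  0-11(✓)  00-1(✓)  000-  01-1(✓)  011-  1-01(✓)  10-1(✓)  101-
size-2^2 implicants → --01  -0-1  0--1
Unchecked terms (primes): --01, -0-1, 0--1, 000-, 011-, 101-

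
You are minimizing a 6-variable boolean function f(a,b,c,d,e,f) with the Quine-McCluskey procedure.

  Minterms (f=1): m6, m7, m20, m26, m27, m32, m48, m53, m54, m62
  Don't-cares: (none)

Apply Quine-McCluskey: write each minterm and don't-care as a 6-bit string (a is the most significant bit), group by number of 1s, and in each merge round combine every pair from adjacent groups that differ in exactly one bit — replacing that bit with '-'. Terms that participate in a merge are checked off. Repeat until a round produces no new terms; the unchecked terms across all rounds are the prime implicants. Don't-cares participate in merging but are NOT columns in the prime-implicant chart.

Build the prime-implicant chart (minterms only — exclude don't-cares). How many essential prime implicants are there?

6

Round 0: 000110✓ 000111✓ 010100 011010✓ 011011✓ 100000✓ 110000✓ 110101 110110✓ 111110✓
Round 1: 00011- 01101- 1-0000 11-110
PIs = {00011-, 010100, 01101-, 1-0000, 11-110, 110101}
Coverage chart:
  m6: 00011- ←essential
  m7: 00011- ←essential
  m20: 010100 ←essential
  m26: 01101- ←essential
  m27: 01101- ←essential
  m32: 1-0000 ←essential
  m48: 1-0000 ←essential
  m53: 110101 ←essential
  m54: 11-110 ←essential
  m62: 11-110 ←essential
Essential: 00011-, 010100, 01101-, 1-0000, 11-110, 110101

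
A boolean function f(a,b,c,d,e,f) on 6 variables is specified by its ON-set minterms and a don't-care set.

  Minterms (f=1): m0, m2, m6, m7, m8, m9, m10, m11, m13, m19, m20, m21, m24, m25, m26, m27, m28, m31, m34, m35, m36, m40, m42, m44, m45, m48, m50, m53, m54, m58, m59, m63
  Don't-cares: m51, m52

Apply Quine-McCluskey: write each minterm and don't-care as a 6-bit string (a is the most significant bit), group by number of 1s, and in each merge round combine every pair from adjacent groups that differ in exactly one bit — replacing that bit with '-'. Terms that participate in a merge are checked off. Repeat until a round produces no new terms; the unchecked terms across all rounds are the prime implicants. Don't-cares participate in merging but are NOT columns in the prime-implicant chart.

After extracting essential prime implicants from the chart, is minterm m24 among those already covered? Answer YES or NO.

YES

Round 0: 000000✓ 000010✓ 000110✓ 000111✓ 001000✓ 001001✓ 001010✓ 001011✓ 001101✓ 010011✓ 010100✓ 010101✓ 011000✓ 011001✓ 011010✓ 011011✓ 011100✓ 011111✓ 100010✓ 100011✓ 100100✓ 101000✓ 101010✓ 101100✓ 101101✓ 110000✓ 110010✓ 110011✓ 110100✓ 110101✓ 110110✓ 111010✓ 111011✓ 111111✓
Round 1: -00010✓ -01000✓ -01010✓ -01101 -10011✓ -10100✓ -10101✓ -11010✓ -11011✓ -11111✓ 0-1000✓ 0-1001✓ 0-1010✓ 0-1011✓ 00-000✓ 00-010✓ 000-10 0000-0✓ 00011- 001-01 0010-0✓ 0010-1✓ 00100-✓ 00101-✓ 01-011✓ 01-100 01010-✓ 011-00 011-11✓ 0110-0✓ 0110-1✓ 01100-✓ 01101-✓ 1-0010✓ 1-0011✓ 1-0100 1-1010✓ 10-010✓ 10-100 10001-✓ 101-00 1010-0✓ 10110- 11-010✓ 11-011✓ 110-00✓ 110-10✓ 1100-0✓ 11001-✓ 1101-0✓ 11010-✓ 111-11✓ 11101-✓
Round 2: --1010 -0-010 -010-0 -1-011 -1010- -11-11 -1101- 0-10-0✓ 0-10-1✓ 0-100-✓ 0-101-✓ 00-0-0 0010--✓ 0110--✓ 1--010 1-001- 11-01- 110--0
Round 3: 0-10--
PIs = {--1010, -0-010, -010-0, -01101, -1-011, -1010-, -11-11, -1101-, 0-10--, 00-0-0, 000-10, 00011-, 001-01, 01-100, 011-00, 1--010, 1-001-, 1-0100, 10-100, 101-00, 10110-, 11-01-, 110--0}
Coverage chart:
  m0: 00-0-0 ←essential
  m2: -0-010,00-0-0,000-10
  m6: 000-10,00011-
  m7: 00011- ←essential
  m8: -010-0,0-10--,00-0-0
  m9: 0-10--,001-01
  m10: --1010,-0-010,-010-0,0-10--,00-0-0
  m11: 0-10-- ←essential
  m13: -01101,001-01
  m19: -1-011 ←essential
  m20: -1010-,01-100
  m21: -1010- ←essential
  m24: 0-10--,011-00
  m25: 0-10-- ←essential
  m26: --1010,-1101-,0-10--
  m27: -1-011,-11-11,-1101-,0-10--
  m28: 01-100,011-00
  m31: -11-11 ←essential
  m34: -0-010,1--010,1-001-
  m35: 1-001- ←essential
  m36: 1-0100,10-100
  m40: -010-0,101-00
  m42: --1010,-0-010,-010-0,1--010
  m44: 10-100,101-00,10110-
  m45: -01101,10110-
  m48: 110--0 ←essential
  m50: 1--010,1-001-,11-01-,110--0
  m53: -1010- ←essential
  m54: 110--0 ←essential
  m58: --1010,-1101-,1--010,11-01-
  m59: -1-011,-11-11,-1101-,11-01-
  m63: -11-11 ←essential
Essential: -1-011, -1010-, -11-11, 0-10--, 00-0-0, 00011-, 1-001-, 110--0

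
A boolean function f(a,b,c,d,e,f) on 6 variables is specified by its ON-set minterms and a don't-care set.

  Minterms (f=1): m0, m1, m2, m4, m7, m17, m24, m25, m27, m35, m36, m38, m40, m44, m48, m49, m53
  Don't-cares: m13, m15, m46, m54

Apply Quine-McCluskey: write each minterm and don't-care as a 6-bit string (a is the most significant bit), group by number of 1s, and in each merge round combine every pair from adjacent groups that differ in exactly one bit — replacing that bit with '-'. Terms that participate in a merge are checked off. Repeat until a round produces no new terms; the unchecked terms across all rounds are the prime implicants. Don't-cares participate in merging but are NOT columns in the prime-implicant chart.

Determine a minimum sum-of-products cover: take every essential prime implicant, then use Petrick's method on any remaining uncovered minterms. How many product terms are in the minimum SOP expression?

11

Round 0: 000000✓ 000001✓ 000010✓ 000100✓ 000111✓ 001101✓ 001111✓ 010001✓ 011000✓ 011001✓ 011011✓ 100011 100100✓ 100110✓ 101000✓ 101100✓ 101110✓ 110000✓ 110001✓ 110101✓ 110110✓
Round 1: -00100 -10001 0-0001 00-111 000-00 0000-0 00000- 0011-1 01-001 0110-1 01100- 1-0110 10-100✓ 10-110✓ 1001-0✓ 101-00 1011-0✓ 110-01 11000-
Round 2: 10-1-0
PIs = {-00100, -10001, 0-0001, 00-111, 000-00, 0000-0, 00000-, 0011-1, 01-001, 0110-1, 01100-, 1-0110, 10-1-0, 100011, 101-00, 110-01, 11000-}
Coverage chart:
  m0: 000-00,0000-0,00000-
  m1: 0-0001,00000-
  m2: 0000-0 ←essential
  m4: -00100,000-00
  m7: 00-111 ←essential
  m17: -10001,0-0001,01-001
  m24: 01100- ←essential
  m25: 01-001,0110-1,01100-
  m27: 0110-1 ←essential
  m35: 100011 ←essential
  m36: -00100,10-1-0
  m38: 1-0110,10-1-0
  m40: 101-00 ←essential
  m44: 10-1-0,101-00
  m48: 11000- ←essential
  m49: -10001,110-01,11000-
  m53: 110-01 ←essential
Essential: 00-111, 0000-0, 0110-1, 01100-, 100011, 101-00, 110-01, 11000-
Petrick residual → -00100, 0-0001, 1-0110
Min cover (11 terms): b'c'de'f' + a'c'd'e'f + a'b'def + a'b'c'd'f' + a'bcd'f + a'bcd'e' + ac'def' + ab'c'd'ef + ab'ce'f' + abc'e'f + abc'd'e'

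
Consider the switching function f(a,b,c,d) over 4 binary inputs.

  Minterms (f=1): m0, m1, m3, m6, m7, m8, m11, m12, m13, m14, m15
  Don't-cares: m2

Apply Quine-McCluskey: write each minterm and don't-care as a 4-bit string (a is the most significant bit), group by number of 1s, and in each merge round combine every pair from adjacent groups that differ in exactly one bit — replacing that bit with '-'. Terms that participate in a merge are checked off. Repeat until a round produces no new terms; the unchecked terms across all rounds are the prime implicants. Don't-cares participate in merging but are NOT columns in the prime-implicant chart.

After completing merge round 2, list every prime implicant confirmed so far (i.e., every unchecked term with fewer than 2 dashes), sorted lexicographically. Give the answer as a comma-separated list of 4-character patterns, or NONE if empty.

-000, 1-00

[col 0] 0000*, 0001*, 0010*, 0011*, 0110*, 0111*, 1000*, 1011*, 1100*, 1101*, 1110*, 1111*
[col 1] -000, -011*, -110*, -111*, 0-10*, 0-11*, 00-0*, 00-1*, 000-*, 001-*, 011-*, 1-00, 1-11*, 11-0*, 11-1*, 110-*, 111-*
[col 2] --11, -11-, 0-1-, 00--, 11--
Prime implicants: --11, -000, -11-, 0-1-, 00--, 1-00, 11--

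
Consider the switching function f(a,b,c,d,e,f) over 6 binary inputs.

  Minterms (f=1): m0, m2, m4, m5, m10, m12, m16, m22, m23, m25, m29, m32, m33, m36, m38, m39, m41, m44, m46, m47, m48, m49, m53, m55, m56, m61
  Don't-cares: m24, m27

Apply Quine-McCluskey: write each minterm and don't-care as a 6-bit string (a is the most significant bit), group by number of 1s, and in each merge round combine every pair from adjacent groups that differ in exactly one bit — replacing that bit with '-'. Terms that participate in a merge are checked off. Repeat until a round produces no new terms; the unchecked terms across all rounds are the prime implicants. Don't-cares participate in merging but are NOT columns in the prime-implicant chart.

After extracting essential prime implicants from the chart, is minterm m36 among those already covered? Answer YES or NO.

YES

[col 0] 000000*, 000010*, 000100*, 000101*, 001010*, 001100*, 010000*, 010110*, 010111*, 011000*, 011001*, 011011*, 011101*, 100000*, 100001*, 100100*, 100110*, 100111*, 101001*, 101100*, 101110*, 101111*, 110000*, 110001*, 110101*, 110111*, 111000*, 111101*
[col 1] -00000*, -00100*, -01100*, -10000*, -10111, -11000*, -11101, 0-0000*, 00-010, 00-100*, 000-00*, 0000-0, 00010-, 01-000*, 01011-, 011-01, 0110-1, 01100-, 1-0000*, 1-0001*, 1-0111, 10-001, 10-100*, 10-110*, 10-111*, 100-00*, 10000-*, 1001-0*, 10011-*, 1011-0*, 10111-*, 11-000*, 11-101, 110-01, 11000-*, 1101-1
[col 2] --0000, -0-100, -00-00, -1-000, 1-000-, 10-1-0, 10-11-
Prime implicants: --0000, -0-100, -00-00, -1-000, -10111, -11101, 00-010, 0000-0, 00010-, 01011-, 011-01, 0110-1, 01100-, 1-000-, 1-0111, 10-001, 10-1-0, 10-11-, 11-101, 110-01, 1101-1
PI chart (minterm → PIs covering it):
  0 | --0000,-00-00,0000-0
  2 | 00-010,0000-0
  4 | -0-100,-00-00,00010-
  5 | 00010-  (sole → essential)
  10 | 00-010  (sole → essential)
  12 | -0-100  (sole → essential)
  16 | --0000,-1-000
  22 | 01011-  (sole → essential)
  23 | -10111,01011-
  25 | 011-01,0110-1,01100-
  29 | -11101,011-01
  32 | --0000,-00-00,1-000-
  33 | 1-000-,10-001
  36 | -0-100,-00-00,10-1-0
  38 | 10-1-0,10-11-
  39 | 1-0111,10-11-
  41 | 10-001  (sole → essential)
  44 | -0-100,10-1-0
  46 | 10-1-0,10-11-
  47 | 10-11-  (sole → essential)
  48 | --0000,-1-000,1-000-
  49 | 1-000-,110-01
  53 | 11-101,110-01,1101-1
  55 | -10111,1-0111,1101-1
  56 | -1-000  (sole → essential)
  61 | -11101,11-101
Essential prime implicants: -0-100, -1-000, 00-010, 00010-, 01011-, 10-001, 10-11-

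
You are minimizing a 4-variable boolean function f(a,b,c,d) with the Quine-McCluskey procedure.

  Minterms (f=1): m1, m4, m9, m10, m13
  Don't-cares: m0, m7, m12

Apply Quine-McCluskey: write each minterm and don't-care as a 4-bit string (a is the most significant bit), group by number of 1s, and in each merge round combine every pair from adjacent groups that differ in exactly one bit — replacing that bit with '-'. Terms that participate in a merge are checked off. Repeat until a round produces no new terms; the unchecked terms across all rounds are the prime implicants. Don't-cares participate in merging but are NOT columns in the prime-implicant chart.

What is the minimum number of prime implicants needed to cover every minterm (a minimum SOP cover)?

[col 0] 0000*, 0001*, 0100*, 0111, 1001*, 1010, 1100*, 1101*
[col 1] -001, -100, 0-00, 000-, 1-01, 110-
Prime implicants: -001, -100, 0-00, 000-, 0111, 1-01, 1010, 110-
PI chart (minterm → PIs covering it):
  1 | -001,000-
  4 | -100,0-00
  9 | -001,1-01
  10 | 1010  (sole → essential)
  13 | 1-01,110-
Essential prime implicants: 1010
Petrick residual → -001, -100, 1-01
Minimum SOP uses 4 PIs: b'c'd + bc'd' + ac'd + ab'cd'

4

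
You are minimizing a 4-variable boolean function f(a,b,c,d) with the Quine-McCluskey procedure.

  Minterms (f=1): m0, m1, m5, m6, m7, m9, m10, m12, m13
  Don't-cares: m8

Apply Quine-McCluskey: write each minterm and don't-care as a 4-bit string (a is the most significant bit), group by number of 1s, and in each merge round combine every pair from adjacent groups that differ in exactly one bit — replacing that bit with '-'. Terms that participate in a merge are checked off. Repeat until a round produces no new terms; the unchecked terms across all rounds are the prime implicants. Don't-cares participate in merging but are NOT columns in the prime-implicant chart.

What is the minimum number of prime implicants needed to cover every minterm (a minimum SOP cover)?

[col 0] 0000*, 0001*, 0101*, 0110*, 0111*, 1000*, 1001*, 1010*, 1100*, 1101*
[col 1] -000*, -001*, -101*, 0-01*, 000-*, 01-1, 011-, 1-00*, 1-01*, 10-0, 100-*, 110-*
[col 2] --01, -00-, 1-0-
Prime implicants: --01, -00-, 01-1, 011-, 1-0-, 10-0
PI chart (minterm → PIs covering it):
  0 | -00-  (sole → essential)
  1 | --01,-00-
  5 | --01,01-1
  6 | 011-  (sole → essential)
  7 | 01-1,011-
  9 | --01,-00-,1-0-
  10 | 10-0  (sole → essential)
  12 | 1-0-  (sole → essential)
  13 | --01,1-0-
Essential prime implicants: -00-, 011-, 1-0-, 10-0
Petrick residual → --01
Minimum SOP uses 5 PIs: c'd + b'c' + a'bc + ac' + ab'd'

5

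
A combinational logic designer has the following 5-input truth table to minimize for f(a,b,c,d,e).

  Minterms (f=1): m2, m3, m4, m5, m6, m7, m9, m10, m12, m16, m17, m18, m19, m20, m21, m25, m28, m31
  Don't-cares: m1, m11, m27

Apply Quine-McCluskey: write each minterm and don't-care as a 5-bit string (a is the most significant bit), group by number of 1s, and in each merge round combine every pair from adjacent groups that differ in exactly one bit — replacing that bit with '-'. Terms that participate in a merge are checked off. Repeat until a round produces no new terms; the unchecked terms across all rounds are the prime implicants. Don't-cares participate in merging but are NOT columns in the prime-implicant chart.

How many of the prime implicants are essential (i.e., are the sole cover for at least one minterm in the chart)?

4

size-2^0 implicants → 00001(✓)  00010(✓)  00011(✓)  00100(✓)  00101(✓)  00110(✓)  00111(✓)  01001(✓)  01010(✓)  01011(✓)  01100(✓)  10000(✓)  10001(✓)  10010(✓)  10011(✓)  10100(✓)  10101(✓)  11001(✓)  11011(✓)  11100(✓)  11111(✓)
size-2^1 implicants → -0001(✓)  -0010(✓)  -0011(✓)  -0100(✓)  -0101(✓)  -1001(✓)  -1011(✓)  -1100(✓)  0-001(✓)  0-010(✓)  0-011(✓)  0-100(✓)  00-01(✓)  00-10(✓)  00-11(✓)  000-1(✓)  0001-(✓)  001-0(✓)  001-1(✓)  0010-(✓)  0011-(✓)  010-1(✓)  0101-(✓)  1-001(✓)  1-011(✓)  1-100(✓)  10-00(✓)  10-01(✓)  100-0(✓)  100-1(✓)  1000-(✓)  1001-(✓)  1010-(✓)  11-11  110-1(✓)
size-2^2 implicants → --001(✓)  --011(✓)  --100  -0-01  -00-1(✓)  -001-  -010-  -10-1(✓)  0-0-1(✓)  0-01-  00--1  00-1-  001--  1-0-1(✓)  10-0-  100--
size-2^3 implicants → --0-1
Unchecked terms (primes): --0-1, --100, -0-01, -001-, -010-, 0-01-, 00--1, 00-1-, 001--, 10-0-, 100--, 11-11
Minterm coverage:
  m2 ⊆ -001-,0-01-,00-1-
  m3 ⊆ --0-1,-001-,0-01-,00--1,00-1-
  m4 ⊆ --100,-010-,001--
  m5 ⊆ -0-01,-010-,00--1,001--
  m6 ⊆ 00-1-,001--
  m7 ⊆ 00--1,00-1-,001--
  m9 ⊆ --0-1 [E]
  m10 ⊆ 0-01- [E]
  m12 ⊆ --100 [E]
  m16 ⊆ 10-0-,100--
  m17 ⊆ --0-1,-0-01,10-0-,100--
  m18 ⊆ -001-,100--
  m19 ⊆ --0-1,-001-,100--
  m20 ⊆ --100,-010-,10-0-
  m21 ⊆ -0-01,-010-,10-0-
  m25 ⊆ --0-1 [E]
  m28 ⊆ --100 [E]
  m31 ⊆ 11-11 [E]
E = {--0-1, --100, 0-01-, 11-11}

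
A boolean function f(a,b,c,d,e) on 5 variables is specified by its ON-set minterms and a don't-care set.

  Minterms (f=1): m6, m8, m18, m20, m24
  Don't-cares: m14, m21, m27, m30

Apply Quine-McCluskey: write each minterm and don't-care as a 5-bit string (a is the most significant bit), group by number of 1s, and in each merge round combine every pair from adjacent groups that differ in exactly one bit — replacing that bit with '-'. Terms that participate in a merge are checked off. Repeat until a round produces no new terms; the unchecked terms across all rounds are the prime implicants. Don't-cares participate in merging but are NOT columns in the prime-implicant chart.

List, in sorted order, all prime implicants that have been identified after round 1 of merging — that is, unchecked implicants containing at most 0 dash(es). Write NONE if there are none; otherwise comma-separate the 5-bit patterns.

10010, 11011

[col 0] 00110*, 01000*, 01110*, 10010, 10100*, 10101*, 11000*, 11011, 11110*
[col 1] -1000, -1110, 0-110, 1010-
Prime implicants: -1000, -1110, 0-110, 10010, 1010-, 11011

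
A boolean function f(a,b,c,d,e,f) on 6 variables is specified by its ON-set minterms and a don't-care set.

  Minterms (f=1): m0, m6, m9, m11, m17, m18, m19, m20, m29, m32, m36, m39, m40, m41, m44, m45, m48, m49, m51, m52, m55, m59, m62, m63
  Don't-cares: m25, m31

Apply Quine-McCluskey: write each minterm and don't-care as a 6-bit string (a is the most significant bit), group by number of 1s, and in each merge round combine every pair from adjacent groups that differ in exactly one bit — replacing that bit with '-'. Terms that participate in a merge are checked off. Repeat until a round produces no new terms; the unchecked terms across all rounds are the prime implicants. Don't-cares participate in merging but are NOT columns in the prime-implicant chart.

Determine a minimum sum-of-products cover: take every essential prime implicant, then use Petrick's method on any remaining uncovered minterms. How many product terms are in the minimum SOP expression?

12

size-2^0 implicants → 000000(✓)  000110  001001(✓)  001011(✓)  010001(✓)  010010(✓)  010011(✓)  010100(✓)  011001(✓)  011101(✓)  011111(✓)  100000(✓)  100100(✓)  100111(✓)  101000(✓)  101001(✓)  101100(✓)  101101(✓)  110000(✓)  110001(✓)  110011(✓)  110100(✓)  110111(✓)  111011(✓)  111110(✓)  111111(✓)
size-2^1 implicants → -00000  -01001  -10001(✓)  -10011(✓)  -10100  -11111  0-1001  0010-1  01-001  0100-1(✓)  01001-  011-01  0111-1  1-0000(✓)  1-0100(✓)  1-0111  10-000(✓)  10-100(✓)  100-00(✓)  101-00(✓)  101-01(✓)  10100-(✓)  10110-(✓)  11-011(✓)  11-111(✓)  110-00(✓)  110-11(✓)  1100-1(✓)  11000-  111-11(✓)  11111-
size-2^2 implicants → -100-1  1-0-00  10--00  101-0-  11--11
Unchecked terms (primes): -00000, -01001, -100-1, -10100, -11111, 0-1001, 000110, 0010-1, 01-001, 01001-, 011-01, 0111-1, 1-0-00, 1-0111, 10--00, 101-0-, 11--11, 11000-, 11111-
Minterm coverage:
  m0 ⊆ -00000 [E]
  m6 ⊆ 000110 [E]
  m9 ⊆ -01001,0-1001,0010-1
  m11 ⊆ 0010-1 [E]
  m17 ⊆ -100-1,01-001
  m18 ⊆ 01001- [E]
  m19 ⊆ -100-1,01001-
  m20 ⊆ -10100 [E]
  m29 ⊆ 011-01,0111-1
  m32 ⊆ -00000,1-0-00,10--00
  m36 ⊆ 1-0-00,10--00
  m39 ⊆ 1-0111 [E]
  m40 ⊆ 10--00,101-0-
  m41 ⊆ -01001,101-0-
  m44 ⊆ 10--00,101-0-
  m45 ⊆ 101-0- [E]
  m48 ⊆ 1-0-00,11000-
  m49 ⊆ -100-1,11000-
  m51 ⊆ -100-1,11--11
  m52 ⊆ -10100,1-0-00
  m55 ⊆ 1-0111,11--11
  m59 ⊆ 11--11 [E]
  m62 ⊆ 11111- [E]
  m63 ⊆ -11111,11--11,11111-
E = {-00000, -10100, 000110, 0010-1, 01001-, 1-0111, 101-0-, 11--11, 11111-}
Petrick residual → -100-1, 011-01, 1-0-00
Cover = b'c'd'e'f' + bc'd'f + bc'de'f' + a'b'c'def' + a'b'cd'f + a'bc'd'e + a'bce'f + ac'e'f' + ac'def + ab'ce' + abef + abcde  |cover|=12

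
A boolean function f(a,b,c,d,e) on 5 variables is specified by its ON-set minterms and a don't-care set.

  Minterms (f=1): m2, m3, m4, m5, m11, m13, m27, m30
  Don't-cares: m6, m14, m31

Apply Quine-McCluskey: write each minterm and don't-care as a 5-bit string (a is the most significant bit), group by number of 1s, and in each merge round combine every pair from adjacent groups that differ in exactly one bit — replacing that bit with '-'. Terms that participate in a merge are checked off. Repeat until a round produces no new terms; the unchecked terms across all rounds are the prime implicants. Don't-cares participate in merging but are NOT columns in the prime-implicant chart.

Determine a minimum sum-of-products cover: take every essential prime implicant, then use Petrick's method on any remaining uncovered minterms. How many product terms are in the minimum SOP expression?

5

Round 0: 00010✓ 00011✓ 00100✓ 00101✓ 00110✓ 01011✓ 01101✓ 01110✓ 11011✓ 11110✓ 11111✓
Round 1: -1011 -1110 0-011 0-101 0-110 00-10 0001- 001-0 0010- 11-11 1111-
PIs = {-1011, -1110, 0-011, 0-101, 0-110, 00-10, 0001-, 001-0, 0010-, 11-11, 1111-}
Coverage chart:
  m2: 00-10,0001-
  m3: 0-011,0001-
  m4: 001-0,0010-
  m5: 0-101,0010-
  m11: -1011,0-011
  m13: 0-101 ←essential
  m27: -1011,11-11
  m30: -1110,1111-
Essential: 0-101
Petrick residual → -1011, -1110, 0001-, 001-0
Min cover (5 terms): bc'de + bcde' + a'cd'e + a'b'c'd + a'b'ce'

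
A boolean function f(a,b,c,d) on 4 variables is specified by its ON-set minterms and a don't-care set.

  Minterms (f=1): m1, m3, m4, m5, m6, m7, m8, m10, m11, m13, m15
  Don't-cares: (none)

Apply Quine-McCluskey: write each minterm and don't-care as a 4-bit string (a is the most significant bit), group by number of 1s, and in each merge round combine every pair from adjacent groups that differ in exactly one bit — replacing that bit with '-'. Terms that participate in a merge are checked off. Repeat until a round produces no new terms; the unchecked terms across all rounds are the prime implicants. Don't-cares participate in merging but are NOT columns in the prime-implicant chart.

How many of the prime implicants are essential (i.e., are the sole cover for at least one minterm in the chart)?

[col 0] 0001*, 0011*, 0100*, 0101*, 0110*, 0111*, 1000*, 1010*, 1011*, 1101*, 1111*
[col 1] -011*, -101*, -111*, 0-01*, 0-11*, 00-1*, 01-0*, 01-1*, 010-*, 011-*, 1-11*, 10-0, 101-, 11-1*
[col 2] --11, -1-1, 0--1, 01--
Prime implicants: --11, -1-1, 0--1, 01--, 10-0, 101-
PI chart (minterm → PIs covering it):
  1 | 0--1  (sole → essential)
  3 | --11,0--1
  4 | 01--  (sole → essential)
  5 | -1-1,0--1,01--
  6 | 01--  (sole → essential)
  7 | --11,-1-1,0--1,01--
  8 | 10-0  (sole → essential)
  10 | 10-0,101-
  11 | --11,101-
  13 | -1-1  (sole → essential)
  15 | --11,-1-1
Essential prime implicants: -1-1, 0--1, 01--, 10-0

4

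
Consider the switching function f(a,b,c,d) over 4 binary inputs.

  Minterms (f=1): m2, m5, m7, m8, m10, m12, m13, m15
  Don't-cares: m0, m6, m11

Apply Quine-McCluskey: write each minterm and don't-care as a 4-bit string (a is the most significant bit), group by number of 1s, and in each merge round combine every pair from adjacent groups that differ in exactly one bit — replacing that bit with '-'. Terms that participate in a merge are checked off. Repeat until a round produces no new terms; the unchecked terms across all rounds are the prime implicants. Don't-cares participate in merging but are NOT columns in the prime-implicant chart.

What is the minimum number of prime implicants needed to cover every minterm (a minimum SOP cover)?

[col 0] 0000*, 0010*, 0101*, 0110*, 0111*, 1000*, 1010*, 1011*, 1100*, 1101*, 1111*
[col 1] -000*, -010*, -101*, -111*, 0-10, 00-0*, 01-1*, 011-, 1-00, 1-11, 10-0*, 101-, 11-1*, 110-
[col 2] -0-0, -1-1
Prime implicants: -0-0, -1-1, 0-10, 011-, 1-00, 1-11, 101-, 110-
PI chart (minterm → PIs covering it):
  2 | -0-0,0-10
  5 | -1-1  (sole → essential)
  7 | -1-1,011-
  8 | -0-0,1-00
  10 | -0-0,101-
  12 | 1-00,110-
  13 | -1-1,110-
  15 | -1-1,1-11
Essential prime implicants: -1-1
Petrick residual → -0-0, 1-00
Minimum SOP uses 3 PIs: b'd' + bd + ac'd'

3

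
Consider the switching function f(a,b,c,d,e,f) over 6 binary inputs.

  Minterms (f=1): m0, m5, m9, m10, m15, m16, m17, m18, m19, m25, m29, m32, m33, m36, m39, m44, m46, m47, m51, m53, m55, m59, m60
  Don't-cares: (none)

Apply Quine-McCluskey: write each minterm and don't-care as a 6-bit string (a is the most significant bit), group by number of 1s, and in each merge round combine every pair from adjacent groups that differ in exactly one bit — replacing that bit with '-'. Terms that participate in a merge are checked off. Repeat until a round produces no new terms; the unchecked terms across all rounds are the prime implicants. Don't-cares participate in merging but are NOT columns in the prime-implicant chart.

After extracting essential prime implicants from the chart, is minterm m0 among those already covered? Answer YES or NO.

[col 0] 000000*, 000101, 001001*, 001010, 001111*, 010000*, 010001*, 010010*, 010011*, 011001*, 011101*, 100000*, 100001*, 100100*, 100111*, 101100*, 101110*, 101111*, 110011*, 110101*, 110111*, 111011*, 111100*
[col 1] -00000, -01111, -10011, 0-0000, 0-1001, 01-001, 0100-0*, 0100-1*, 01000-*, 01001-*, 011-01, 1-0111, 1-1100, 10-100, 10-111, 100-00, 10000-, 1011-0, 10111-, 11-011, 110-11, 1101-1
[col 2] 0100--
Prime implicants: -00000, -01111, -10011, 0-0000, 0-1001, 000101, 001010, 01-001, 0100--, 011-01, 1-0111, 1-1100, 10-100, 10-111, 100-00, 10000-, 1011-0, 10111-, 11-011, 110-11, 1101-1
PI chart (minterm → PIs covering it):
  0 | -00000,0-0000
  5 | 000101  (sole → essential)
  9 | 0-1001  (sole → essential)
  10 | 001010  (sole → essential)
  15 | -01111  (sole → essential)
  16 | 0-0000,0100--
  17 | 01-001,0100--
  18 | 0100--  (sole → essential)
  19 | -10011,0100--
  25 | 0-1001,01-001,011-01
  29 | 011-01  (sole → essential)
  32 | -00000,100-00,10000-
  33 | 10000-  (sole → essential)
  36 | 10-100,100-00
  39 | 1-0111,10-111
  44 | 1-1100,10-100,1011-0
  46 | 1011-0,10111-
  47 | -01111,10-111,10111-
  51 | -10011,11-011,110-11
  53 | 1101-1  (sole → essential)
  55 | 1-0111,110-11,1101-1
  59 | 11-011  (sole → essential)
  60 | 1-1100  (sole → essential)
Essential prime implicants: -01111, 0-1001, 000101, 001010, 0100--, 011-01, 1-1100, 10000-, 11-011, 1101-1

NO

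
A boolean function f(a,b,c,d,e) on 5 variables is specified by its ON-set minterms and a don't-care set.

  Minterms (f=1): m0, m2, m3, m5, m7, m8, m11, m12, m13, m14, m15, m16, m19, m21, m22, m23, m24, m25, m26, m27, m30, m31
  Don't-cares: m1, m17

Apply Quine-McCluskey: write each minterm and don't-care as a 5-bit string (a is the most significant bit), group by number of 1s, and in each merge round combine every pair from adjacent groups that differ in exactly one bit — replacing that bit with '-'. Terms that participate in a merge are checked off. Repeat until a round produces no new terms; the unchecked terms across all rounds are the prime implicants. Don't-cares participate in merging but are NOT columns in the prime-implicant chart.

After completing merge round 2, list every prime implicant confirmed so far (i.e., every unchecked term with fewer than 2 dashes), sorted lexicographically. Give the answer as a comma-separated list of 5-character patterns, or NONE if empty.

size-2^0 implicants → 00000(✓)  00001(✓)  00010(✓)  00011(✓)  00101(✓)  00111(✓)  01000(✓)  01011(✓)  01100(✓)  01101(✓)  01110(✓)  01111(✓)  10000(✓)  10001(✓)  10011(✓)  10101(✓)  10110(✓)  10111(✓)  11000(✓)  11001(✓)  11010(✓)  11011(✓)  11110(✓)  11111(✓)
size-2^1 implicants → -0000(✓)  -0001(✓)  -0011(✓)  -0101(✓)  -0111(✓)  -1000(✓)  -1011(✓)  -1110(✓)  -1111(✓)  0-000(✓)  0-011(✓)  0-101(✓)  0-111(✓)  00-01(✓)  00-11(✓)  000-0(✓)  000-1(✓)  0000-(✓)  0001-(✓)  001-1(✓)  01-00  01-11(✓)  011-0(✓)  011-1(✓)  0110-(✓)  0111-(✓)  1-000(✓)  1-001(✓)  1-011(✓)  1-110(✓)  1-111(✓)  10-01(✓)  10-11(✓)  100-1(✓)  1000-(✓)  101-1(✓)  1011-(✓)  11-10(✓)  11-11(✓)  110-0(✓)  110-1(✓)  1100-(✓)  1101-(✓)  1111-(✓)
size-2^2 implicants → --000  --011(✓)  --111(✓)  -0-01(✓)  -0-11(✓)  -00-1(✓)  -000-  -01-1(✓)  -1-11(✓)  -111-  0--11(✓)  0-1-1  00--1(✓)  000--  011--  1--11(✓)  1-0-1  1-00-  1-11-  10--1(✓)  11-1-  110--
size-2^3 implicants → ---11  -0--1
Unchecked terms (primes): ---11, --000, -0--1, -000-, -111-, 0-1-1, 000--, 01-00, 011--, 1-0-1, 1-00-, 1-11-, 11-1-, 110--

01-00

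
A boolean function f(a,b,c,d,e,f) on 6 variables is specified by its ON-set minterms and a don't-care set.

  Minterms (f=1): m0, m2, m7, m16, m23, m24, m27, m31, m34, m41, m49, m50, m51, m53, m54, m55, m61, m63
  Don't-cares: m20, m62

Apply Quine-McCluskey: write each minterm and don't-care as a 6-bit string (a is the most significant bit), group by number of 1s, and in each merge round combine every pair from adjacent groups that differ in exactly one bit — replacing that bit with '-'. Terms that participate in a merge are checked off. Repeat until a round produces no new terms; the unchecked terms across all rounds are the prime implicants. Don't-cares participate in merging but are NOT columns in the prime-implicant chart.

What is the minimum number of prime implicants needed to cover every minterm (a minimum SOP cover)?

size-2^0 implicants → 000000(✓)  000010(✓)  000111(✓)  010000(✓)  010100(✓)  010111(✓)  011000(✓)  011011(✓)  011111(✓)  100010(✓)  101001  110001(✓)  110010(✓)  110011(✓)  110101(✓)  110110(✓)  110111(✓)  111101(✓)  111110(✓)  111111(✓)
size-2^1 implicants → -00010  -10111(✓)  -11111(✓)  0-0000  0-0111  0000-0  01-000  01-111(✓)  010-00  011-11  1-0010  11-101(✓)  11-110(✓)  11-111(✓)  110-01(✓)  110-10(✓)  110-11(✓)  1100-1(✓)  11001-(✓)  1101-1(✓)  11011-(✓)  1111-1(✓)  11111-(✓)
size-2^2 implicants → -1-111  11-1-1  11-11-  110--1  110-1-
Unchecked terms (primes): -00010, -1-111, 0-0000, 0-0111, 0000-0, 01-000, 010-00, 011-11, 1-0010, 101001, 11-1-1, 11-11-, 110--1, 110-1-
Minterm coverage:
  m0 ⊆ 0-0000,0000-0
  m2 ⊆ -00010,0000-0
  m7 ⊆ 0-0111 [E]
  m16 ⊆ 0-0000,01-000,010-00
  m23 ⊆ -1-111,0-0111
  m24 ⊆ 01-000 [E]
  m27 ⊆ 011-11 [E]
  m31 ⊆ -1-111,011-11
  m34 ⊆ -00010,1-0010
  m41 ⊆ 101001 [E]
  m49 ⊆ 110--1 [E]
  m50 ⊆ 1-0010,110-1-
  m51 ⊆ 110--1,110-1-
  m53 ⊆ 11-1-1,110--1
  m54 ⊆ 11-11-,110-1-
  m55 ⊆ -1-111,11-1-1,11-11-,110--1,110-1-
  m61 ⊆ 11-1-1 [E]
  m63 ⊆ -1-111,11-1-1,11-11-
E = {0-0111, 01-000, 011-11, 101001, 11-1-1, 110--1}
Petrick residual → -00010, 0-0000, 110-1-
Cover = b'c'd'ef' + a'c'd'e'f' + a'c'def + a'bd'e'f' + a'bcef + ab'cd'e'f + abdf + abc'f + abc'e  |cover|=9

9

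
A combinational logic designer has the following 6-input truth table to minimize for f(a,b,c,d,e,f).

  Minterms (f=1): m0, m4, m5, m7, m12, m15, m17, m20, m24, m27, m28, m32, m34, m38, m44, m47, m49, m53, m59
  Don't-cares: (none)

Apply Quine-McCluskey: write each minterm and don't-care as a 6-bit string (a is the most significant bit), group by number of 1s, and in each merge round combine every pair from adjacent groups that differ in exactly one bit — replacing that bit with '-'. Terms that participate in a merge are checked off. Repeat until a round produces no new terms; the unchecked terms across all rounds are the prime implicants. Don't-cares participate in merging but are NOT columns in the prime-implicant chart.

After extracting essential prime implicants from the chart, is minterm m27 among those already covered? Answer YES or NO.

YES

size-2^0 implicants → 000000(✓)  000100(✓)  000101(✓)  000111(✓)  001100(✓)  001111(✓)  010001(✓)  010100(✓)  011000(✓)  011011(✓)  011100(✓)  100000(✓)  100010(✓)  100110(✓)  101100(✓)  101111(✓)  110001(✓)  110101(✓)  111011(✓)
size-2^1 implicants → -00000  -01100  -01111  -10001  -11011  0-0100(✓)  0-1100(✓)  00-100(✓)  00-111  000-00  0001-1  00010-  01-100(✓)  011-00  100-10  1000-0  110-01
size-2^2 implicants → 0--100
Unchecked terms (primes): -00000, -01100, -01111, -10001, -11011, 0--100, 00-111, 000-00, 0001-1, 00010-, 011-00, 100-10, 1000-0, 110-01
Minterm coverage:
  m0 ⊆ -00000,000-00
  m4 ⊆ 0--100,000-00,00010-
  m5 ⊆ 0001-1,00010-
  m7 ⊆ 00-111,0001-1
  m12 ⊆ -01100,0--100
  m15 ⊆ -01111,00-111
  m17 ⊆ -10001 [E]
  m20 ⊆ 0--100 [E]
  m24 ⊆ 011-00 [E]
  m27 ⊆ -11011 [E]
  m28 ⊆ 0--100,011-00
  m32 ⊆ -00000,1000-0
  m34 ⊆ 100-10,1000-0
  m38 ⊆ 100-10 [E]
  m44 ⊆ -01100 [E]
  m47 ⊆ -01111 [E]
  m49 ⊆ -10001,110-01
  m53 ⊆ 110-01 [E]
  m59 ⊆ -11011 [E]
E = {-01100, -01111, -10001, -11011, 0--100, 011-00, 100-10, 110-01}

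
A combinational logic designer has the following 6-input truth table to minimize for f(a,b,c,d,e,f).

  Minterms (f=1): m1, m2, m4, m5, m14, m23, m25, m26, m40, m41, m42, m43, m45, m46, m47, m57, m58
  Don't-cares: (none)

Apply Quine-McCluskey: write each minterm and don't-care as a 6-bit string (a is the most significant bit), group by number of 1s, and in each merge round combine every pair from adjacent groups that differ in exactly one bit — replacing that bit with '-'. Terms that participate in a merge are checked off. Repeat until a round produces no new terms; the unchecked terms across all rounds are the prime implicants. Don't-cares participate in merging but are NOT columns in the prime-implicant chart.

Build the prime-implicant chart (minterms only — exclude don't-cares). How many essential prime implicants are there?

9

Round 0: 000001✓ 000010 000100✓ 000101✓ 001110✓ 010111 011001✓ 011010✓ 101000✓ 101001✓ 101010✓ 101011✓ 101101✓ 101110✓ 101111✓ 111001✓ 111010✓
Round 1: -01110 -11001 -11010 000-01 00010- 1-1001 1-1010 101-01✓ 101-10✓ 101-11✓ 1010-0✓ 1010-1✓ 10100-✓ 10101-✓ 1011-1✓ 10111-✓
Round 2: 101--1 101-1- 1010--
PIs = {-01110, -11001, -11010, 000-01, 000010, 00010-, 010111, 1-1001, 1-1010, 101--1, 101-1-, 1010--}
Coverage chart:
  m1: 000-01 ←essential
  m2: 000010 ←essential
  m4: 00010- ←essential
  m5: 000-01,00010-
  m14: -01110 ←essential
  m23: 010111 ←essential
  m25: -11001 ←essential
  m26: -11010 ←essential
  m40: 1010-- ←essential
  m41: 1-1001,101--1,1010--
  m42: 1-1010,101-1-,1010--
  m43: 101--1,101-1-,1010--
  m45: 101--1 ←essential
  m46: -01110,101-1-
  m47: 101--1,101-1-
  m57: -11001,1-1001
  m58: -11010,1-1010
Essential: -01110, -11001, -11010, 000-01, 000010, 00010-, 010111, 101--1, 1010--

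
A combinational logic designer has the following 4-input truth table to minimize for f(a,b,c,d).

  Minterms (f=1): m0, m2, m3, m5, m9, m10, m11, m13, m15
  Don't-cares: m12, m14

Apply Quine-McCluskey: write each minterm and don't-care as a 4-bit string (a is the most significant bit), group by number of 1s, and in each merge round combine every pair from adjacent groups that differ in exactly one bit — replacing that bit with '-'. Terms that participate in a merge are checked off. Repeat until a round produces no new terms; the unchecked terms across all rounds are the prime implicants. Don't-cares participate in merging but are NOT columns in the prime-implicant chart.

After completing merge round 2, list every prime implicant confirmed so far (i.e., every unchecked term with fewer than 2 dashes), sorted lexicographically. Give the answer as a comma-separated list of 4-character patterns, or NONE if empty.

-101, 00-0

size-2^0 implicants → 0000(✓)  0010(✓)  0011(✓)  0101(✓)  1001(✓)  1010(✓)  1011(✓)  1100(✓)  1101(✓)  1110(✓)  1111(✓)
size-2^1 implicants → -010(✓)  -011(✓)  -101  00-0  001-(✓)  1-01(✓)  1-10(✓)  1-11(✓)  10-1(✓)  101-(✓)  11-0(✓)  11-1(✓)  110-(✓)  111-(✓)
size-2^2 implicants → -01-  1--1  1-1-  11--
Unchecked terms (primes): -01-, -101, 00-0, 1--1, 1-1-, 11--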